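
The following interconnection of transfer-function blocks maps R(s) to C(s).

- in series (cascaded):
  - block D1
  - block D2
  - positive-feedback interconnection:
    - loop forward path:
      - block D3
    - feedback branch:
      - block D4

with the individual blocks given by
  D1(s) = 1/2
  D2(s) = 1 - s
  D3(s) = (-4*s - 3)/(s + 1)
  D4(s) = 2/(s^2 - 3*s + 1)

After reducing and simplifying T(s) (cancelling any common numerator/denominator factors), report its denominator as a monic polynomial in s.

Reducing step by step:

1. collapse the loop (D3 forward, D4 return), giving (-4*s^3 + 9*s^2 + 5*s - 3)/(s^3 - 2*s^2 + 6*s + 7)
2. cascade D1, D2, [D3/(1-D3*D4)], giving (4*s^4 - 13*s^3 + 4*s^2 + 8*s - 3)/(2*s^3 - 4*s^2 + 12*s + 14)
Step 2 gives the fully reduced T(s), with no common factor left to cancel. The denominator's leading coefficient is 2, so divide each of its coefficients by 2 to get the monic form.

Answer: s^3 - 2*s^2 + 6*s + 7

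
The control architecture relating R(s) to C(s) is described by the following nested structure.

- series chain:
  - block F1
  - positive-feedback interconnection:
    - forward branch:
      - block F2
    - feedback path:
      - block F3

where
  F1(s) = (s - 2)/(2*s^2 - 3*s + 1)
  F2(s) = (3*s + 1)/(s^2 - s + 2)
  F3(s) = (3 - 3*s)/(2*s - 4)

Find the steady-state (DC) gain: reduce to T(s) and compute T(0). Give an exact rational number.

[1] reduce the feedback loop with forward F2 and return F3 -> (6*s^2 - 10*s - 4)/(2*s^3 + 3*s^2 + 2*s - 11)
[2] combine F1, [F2/(1-F2*F3)] in series -> (6*s^3 - 22*s^2 + 16*s + 8)/(4*s^5 - 3*s^3 - 25*s^2 + 35*s - 11)
DC gain: substitute s = 0 into T(s) from step 2: T(0) = 8/(-11) = -8/11.

Final answer: -8/11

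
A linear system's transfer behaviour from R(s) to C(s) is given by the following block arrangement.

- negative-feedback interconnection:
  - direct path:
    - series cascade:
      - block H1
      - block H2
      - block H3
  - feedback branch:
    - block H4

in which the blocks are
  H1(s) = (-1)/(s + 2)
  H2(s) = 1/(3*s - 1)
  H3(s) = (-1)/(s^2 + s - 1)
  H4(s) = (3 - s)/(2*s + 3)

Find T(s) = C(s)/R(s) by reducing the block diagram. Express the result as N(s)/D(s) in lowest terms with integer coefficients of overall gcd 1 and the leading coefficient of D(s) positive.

Step 1: reduce the series chain H1, H2, H3 = 1/(3*s^4 + 8*s^3 - 7*s + 2)
Step 2: close the feedback loop around (H1*H2*H3), H4: this yields T(s), and no further normalization is needed

Therefore the answer is (2*s + 3)/(6*s^5 + 25*s^4 + 24*s^3 - 14*s^2 - 18*s + 9).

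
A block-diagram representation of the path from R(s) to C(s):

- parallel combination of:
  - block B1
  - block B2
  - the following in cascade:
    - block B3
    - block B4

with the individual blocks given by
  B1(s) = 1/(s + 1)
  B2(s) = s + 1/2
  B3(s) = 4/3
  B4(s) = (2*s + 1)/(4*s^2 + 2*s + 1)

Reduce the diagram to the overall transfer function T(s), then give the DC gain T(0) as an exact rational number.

The answer is 17/6.

Reasoning:
(1) combine B3, B4 in series: (8*s + 4)/(12*s^2 + 6*s + 3)
(2) reduce the parallel group B1, B2, (B3*B4): (24*s^4 + 48*s^3 + 76*s^2 + 51*s + 17)/(24*s^3 + 36*s^2 + 18*s + 6)
The step-2 result is T(s). Setting s = 0: T(0) = 17/6.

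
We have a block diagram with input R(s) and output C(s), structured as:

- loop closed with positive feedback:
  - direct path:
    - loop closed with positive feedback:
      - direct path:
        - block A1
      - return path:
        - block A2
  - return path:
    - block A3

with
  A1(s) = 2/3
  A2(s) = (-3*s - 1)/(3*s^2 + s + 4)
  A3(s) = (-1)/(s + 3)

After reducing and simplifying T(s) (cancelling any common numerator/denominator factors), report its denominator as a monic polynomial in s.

Reducing step by step:

(1) feedback reduction of A1, A2 = (6*s^2 + 2*s + 8)/(9*s^2 + 9*s + 14)
(2) feedback reduction of [A1/(1-A1*A2)], A3 = (6*s^3 + 20*s^2 + 14*s + 24)/(9*s^3 + 42*s^2 + 43*s + 50)
T(s) is the step-2 result (common factors already cancelled). Leading coefficient of the denominator: 9. Divide through by 9 for the monic polynomial.

Answer: s^3 + 14*s^2/3 + 43*s/9 + 50/9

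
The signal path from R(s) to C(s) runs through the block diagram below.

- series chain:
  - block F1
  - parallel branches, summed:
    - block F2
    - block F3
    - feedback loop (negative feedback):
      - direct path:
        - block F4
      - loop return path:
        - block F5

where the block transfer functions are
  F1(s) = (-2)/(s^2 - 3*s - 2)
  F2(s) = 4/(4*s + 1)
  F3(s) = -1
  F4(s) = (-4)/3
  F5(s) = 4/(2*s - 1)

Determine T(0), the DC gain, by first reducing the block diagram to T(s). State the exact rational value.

[1] reduce the feedback loop with forward F4 and return F5, giving (4 - 8*s)/(6*s - 19)
[2] combine F2, F3, [F4/(1+F4*F5)] in parallel, giving (-56*s^2 + 102*s - 53)/(24*s^2 - 70*s - 19)
[3] series reduction of F1, (F2+F3+[F4/(1+F4*F5)]), giving (112*s^2 - 204*s + 106)/(24*s^4 - 142*s^3 + 143*s^2 + 197*s + 38)
The step-3 result is T(s). Setting s = 0: T(0) = 106/38 = 53/19.

Hence the answer: 53/19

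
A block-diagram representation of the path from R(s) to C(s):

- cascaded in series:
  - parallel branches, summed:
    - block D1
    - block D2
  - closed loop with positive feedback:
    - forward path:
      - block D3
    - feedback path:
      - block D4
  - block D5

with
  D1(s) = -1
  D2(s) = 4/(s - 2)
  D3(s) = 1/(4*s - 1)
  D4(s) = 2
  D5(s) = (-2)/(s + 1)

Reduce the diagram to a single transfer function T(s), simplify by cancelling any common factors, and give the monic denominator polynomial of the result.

1. sum the parallel branches D1, D2: (6 - s)/(s - 2)
2. collapse the loop (D3 forward, D4 return): 1/(4*s - 3)
3. cascade (D1+D2), [D3/(1-D3*D4)], D5: (2*s - 12)/(4*s^3 - 7*s^2 - 5*s + 6)
That last expression is T(s), already simplified. Scaling its denominator by 1/4 (the reciprocal of the leading coefficient) yields the monic denominator.

Final answer: s^3 - 7*s^2/4 - 5*s/4 + 3/2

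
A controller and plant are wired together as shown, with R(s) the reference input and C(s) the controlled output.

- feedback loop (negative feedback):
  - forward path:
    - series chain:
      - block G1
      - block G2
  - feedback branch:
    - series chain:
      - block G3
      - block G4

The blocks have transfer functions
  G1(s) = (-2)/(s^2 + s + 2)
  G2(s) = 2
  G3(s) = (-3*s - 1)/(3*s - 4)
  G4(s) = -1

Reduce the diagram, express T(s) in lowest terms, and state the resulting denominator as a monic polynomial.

Step 1. combine G1, G2 in series; result (-4)/(s^2 + s + 2)
Step 2. cascade G3, G4; result (3*s + 1)/(3*s - 4)
Step 3. apply the feedback formula to (G1*G2), (G3*G4); result (16 - 12*s)/(3*s^3 - s^2 - 10*s - 12)
T(s) is the step-3 result (common factors already cancelled). Leading coefficient of the denominator: 3. Divide through by 3 for the monic polynomial.

Hence the answer: s^3 - s^2/3 - 10*s/3 - 4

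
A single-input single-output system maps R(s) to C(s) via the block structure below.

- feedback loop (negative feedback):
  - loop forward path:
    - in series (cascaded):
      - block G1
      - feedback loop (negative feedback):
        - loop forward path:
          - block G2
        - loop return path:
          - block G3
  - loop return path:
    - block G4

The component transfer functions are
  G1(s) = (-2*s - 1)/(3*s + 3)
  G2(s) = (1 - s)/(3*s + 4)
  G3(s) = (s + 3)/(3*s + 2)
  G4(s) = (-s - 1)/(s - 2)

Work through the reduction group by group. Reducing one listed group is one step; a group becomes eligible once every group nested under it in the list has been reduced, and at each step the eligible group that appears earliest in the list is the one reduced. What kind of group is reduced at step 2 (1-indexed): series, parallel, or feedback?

Step 1 - reduce the feedback loop with forward G2 and return G3
Step 2 - cascade G1, [G2/(1+G2*G3)]
Step 3 - feedback reduction of (G1*[G2/(1+G2*G3)]), G4
Step 2 collapses a series group.

Hence the answer: series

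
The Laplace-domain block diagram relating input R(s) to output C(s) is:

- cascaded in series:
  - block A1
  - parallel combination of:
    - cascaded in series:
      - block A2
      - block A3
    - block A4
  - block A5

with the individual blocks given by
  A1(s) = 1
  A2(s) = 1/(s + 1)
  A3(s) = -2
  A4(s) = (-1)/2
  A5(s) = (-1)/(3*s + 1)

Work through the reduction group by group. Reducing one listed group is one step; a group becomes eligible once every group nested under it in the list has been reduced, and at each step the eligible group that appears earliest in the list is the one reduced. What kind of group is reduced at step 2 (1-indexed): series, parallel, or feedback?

Step 1: multiply A2, A3 (series)
Step 2: combine (A2*A3), A4 in parallel
Step 3: cascade A1, ((A2*A3)+A4), A5
So the answer for step 2 is parallel.

Therefore the answer is parallel.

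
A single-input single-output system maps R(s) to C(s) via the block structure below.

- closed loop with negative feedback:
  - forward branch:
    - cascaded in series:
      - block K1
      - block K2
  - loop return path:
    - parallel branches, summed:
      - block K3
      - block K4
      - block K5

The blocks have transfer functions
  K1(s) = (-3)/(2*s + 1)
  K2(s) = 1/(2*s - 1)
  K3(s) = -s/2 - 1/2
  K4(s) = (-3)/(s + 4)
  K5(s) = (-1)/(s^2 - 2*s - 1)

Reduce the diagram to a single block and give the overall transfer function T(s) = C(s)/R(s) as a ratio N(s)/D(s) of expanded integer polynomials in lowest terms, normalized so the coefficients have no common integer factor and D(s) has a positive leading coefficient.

Step 1: reduce the series chain K1, K2 -> (-3)/(4*s^2 - 1)
Step 2: add K3, K4, K5 (parallel) -> (-s^4 - 3*s^3 + s^2 + 23*s + 2)/(2*s^3 + 4*s^2 - 18*s - 8)
Step 3: reduce the feedback loop with forward (K1*K2) and return (K3+K4+K5), giving the overall T(s)

Therefore the answer is (-6*s^3 - 12*s^2 + 54*s + 24)/(8*s^5 + 19*s^4 - 65*s^3 - 39*s^2 - 51*s + 2).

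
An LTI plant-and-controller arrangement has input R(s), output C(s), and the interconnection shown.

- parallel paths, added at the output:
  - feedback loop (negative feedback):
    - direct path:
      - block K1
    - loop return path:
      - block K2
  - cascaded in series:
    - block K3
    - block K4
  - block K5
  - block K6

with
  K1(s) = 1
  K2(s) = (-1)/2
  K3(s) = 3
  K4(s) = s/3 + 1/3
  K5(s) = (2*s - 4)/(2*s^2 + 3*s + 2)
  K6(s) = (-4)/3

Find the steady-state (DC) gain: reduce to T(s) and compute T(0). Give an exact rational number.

The answer is -1/3.

Reasoning:
Step 1. collapse the loop (K1 forward, K2 return) = 2
Step 2. reduce the series chain K3, K4 = s + 1
Step 3. reduce the parallel group [K1/(1+K1*K2)], (K3*K4), K5, K6 = (6*s^3 + 19*s^2 + 27*s - 2)/(6*s^2 + 9*s + 6)
DC gain: substitute s = 0 into T(s) from step 3: T(0) = -2/6 = -1/3.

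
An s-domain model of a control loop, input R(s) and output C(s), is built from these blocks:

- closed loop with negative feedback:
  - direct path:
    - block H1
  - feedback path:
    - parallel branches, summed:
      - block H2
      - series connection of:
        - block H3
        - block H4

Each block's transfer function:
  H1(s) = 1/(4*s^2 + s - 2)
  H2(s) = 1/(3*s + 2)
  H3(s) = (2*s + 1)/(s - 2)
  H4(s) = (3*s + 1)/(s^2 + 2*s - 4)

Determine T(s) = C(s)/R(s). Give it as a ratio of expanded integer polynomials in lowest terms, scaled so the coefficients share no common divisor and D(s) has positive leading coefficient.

Step 1 - multiply H3, H4 (series): (6*s^2 + 5*s + 1)/(s^3 - 8*s + 8)
Step 2 - reduce the parallel group H2, (H3*H4): (19*s^3 + 27*s^2 + 5*s + 10)/(3*s^4 + 2*s^3 - 24*s^2 + 8*s + 16)
Step 3 - reduce the feedback loop with forward H1 and return (H2+(H3*H4)), giving the overall T(s)

Hence the answer: (3*s^4 + 2*s^3 - 24*s^2 + 8*s + 16)/(12*s^6 + 11*s^5 - 100*s^4 + 23*s^3 + 147*s^2 + 5*s - 22)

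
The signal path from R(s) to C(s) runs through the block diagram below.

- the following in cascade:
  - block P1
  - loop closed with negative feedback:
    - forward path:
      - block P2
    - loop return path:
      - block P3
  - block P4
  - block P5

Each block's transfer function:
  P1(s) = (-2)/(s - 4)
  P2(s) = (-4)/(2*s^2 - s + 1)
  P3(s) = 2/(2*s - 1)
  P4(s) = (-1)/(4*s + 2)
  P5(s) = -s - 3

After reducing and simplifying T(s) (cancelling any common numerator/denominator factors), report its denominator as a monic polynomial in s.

Step 1: apply the feedback formula to P2, P3, giving (4 - 8*s)/(4*s^3 - 4*s^2 + 3*s - 9)
Step 2: series reduction of P1, [P2/(1+P2*P3)], P4, P5, giving (8*s^2 + 20*s - 12)/(8*s^5 - 36*s^4 + 18*s^3 - 23*s^2 + 51*s + 36)
The result of step 2 is T(s) in lowest terms. Its denominator has leading coefficient 8; dividing the denominator through by 8 makes it monic.

Final answer: s^5 - 9*s^4/2 + 9*s^3/4 - 23*s^2/8 + 51*s/8 + 9/2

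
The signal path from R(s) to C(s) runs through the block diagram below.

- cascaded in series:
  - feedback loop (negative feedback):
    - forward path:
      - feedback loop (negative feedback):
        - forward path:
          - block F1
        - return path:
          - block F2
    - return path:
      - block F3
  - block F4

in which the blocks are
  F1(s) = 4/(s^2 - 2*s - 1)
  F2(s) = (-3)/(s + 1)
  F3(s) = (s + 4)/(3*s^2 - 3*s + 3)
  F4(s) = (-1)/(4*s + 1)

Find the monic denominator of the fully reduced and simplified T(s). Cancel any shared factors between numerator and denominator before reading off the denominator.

The answer is s^6 - 7*s^5/4 - 3*s^4/2 - 119*s^3/12 + 57*s^2/4 - 7*s/2 - 23/12.

Reasoning:
Step 1: apply the feedback formula to F1, F2 = (4*s + 4)/(s^3 - s^2 - 3*s - 13)
Step 2: reduce the feedback loop with forward [F1/(1+F1*F2)] and return F3 = (12*s^3 + 12)/(3*s^5 - 6*s^4 - 3*s^3 - 29*s^2 + 50*s - 23)
Step 3: cascade [[F1/(1+F1*F2)]/(1+[F1/(1+F1*F2)]*F3)], F4 = (-12*s^3 - 12)/(12*s^6 - 21*s^5 - 18*s^4 - 119*s^3 + 171*s^2 - 42*s - 23)
That last expression is T(s), already simplified. Scaling its denominator by 1/12 (the reciprocal of the leading coefficient) yields the monic denominator.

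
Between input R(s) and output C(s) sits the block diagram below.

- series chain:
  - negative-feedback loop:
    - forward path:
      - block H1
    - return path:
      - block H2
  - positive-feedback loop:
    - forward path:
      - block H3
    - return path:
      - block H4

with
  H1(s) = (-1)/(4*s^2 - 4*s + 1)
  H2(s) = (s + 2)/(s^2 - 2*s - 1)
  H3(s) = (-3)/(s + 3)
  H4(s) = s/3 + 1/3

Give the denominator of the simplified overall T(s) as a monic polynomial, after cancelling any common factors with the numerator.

Answer: s^5 - s^4 - 19*s^3/4 + 11*s^2/4 - s/4 - 3/2

Working:
Step 1. close the feedback loop around H1, H2: (-s^2 + 2*s + 1)/(4*s^4 - 12*s^3 + 5*s^2 + s - 3)
Step 2. close the feedback loop around H3, H4: (-3)/(2*s + 4)
Step 3. combine [H1/(1+H1*H2)], [H3/(1-H3*H4)] in series: (3*s^2 - 6*s - 3)/(8*s^5 - 8*s^4 - 38*s^3 + 22*s^2 - 2*s - 12)
The result of step 3 is T(s) in lowest terms. Its denominator has leading coefficient 8; dividing the denominator through by 8 makes it monic.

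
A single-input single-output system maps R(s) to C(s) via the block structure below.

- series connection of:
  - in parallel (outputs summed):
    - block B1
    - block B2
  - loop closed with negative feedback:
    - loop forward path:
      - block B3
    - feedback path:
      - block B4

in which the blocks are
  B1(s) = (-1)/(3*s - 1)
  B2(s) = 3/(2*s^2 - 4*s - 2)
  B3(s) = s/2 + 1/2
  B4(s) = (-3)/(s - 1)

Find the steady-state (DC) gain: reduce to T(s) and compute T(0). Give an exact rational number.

First reduce the diagram to T(s).

Step 1: add B1, B2 (parallel) gives (-2*s^2 + 13*s - 1)/(6*s^3 - 14*s^2 - 2*s + 2)
Step 2: reduce the feedback loop with forward B3 and return B4 gives (1 - s^2)/(s + 5)
Step 3: combine (B1+B2), [B3/(1+B3*B4)] in series gives (2*s^4 - 13*s^3 - s^2 + 13*s - 1)/(6*s^4 + 16*s^3 - 72*s^2 - 8*s + 10)
Step 3 gives the overall T(s). Then T(0) = -1/10.

Answer: -1/10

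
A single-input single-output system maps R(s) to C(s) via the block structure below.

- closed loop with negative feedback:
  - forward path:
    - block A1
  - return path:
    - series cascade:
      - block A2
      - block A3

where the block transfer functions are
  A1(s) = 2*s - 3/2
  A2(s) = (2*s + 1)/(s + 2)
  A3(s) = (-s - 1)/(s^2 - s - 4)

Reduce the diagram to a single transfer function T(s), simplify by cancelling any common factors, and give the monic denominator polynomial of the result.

Reducing step by step:

Step 1 - combine A2, A3 in series -> (-2*s^2 - 3*s - 1)/(s^3 + s^2 - 6*s - 8)
Step 2 - collapse the loop (A1 forward, (A2*A3) return) -> (-4*s^4 - s^3 + 27*s^2 + 14*s - 24)/(6*s^3 + 4*s^2 + 7*s + 13)
The result of step 2 is T(s) in lowest terms. Its denominator has leading coefficient 6; dividing the denominator through by 6 makes it monic.

Answer: s^3 + 2*s^2/3 + 7*s/6 + 13/6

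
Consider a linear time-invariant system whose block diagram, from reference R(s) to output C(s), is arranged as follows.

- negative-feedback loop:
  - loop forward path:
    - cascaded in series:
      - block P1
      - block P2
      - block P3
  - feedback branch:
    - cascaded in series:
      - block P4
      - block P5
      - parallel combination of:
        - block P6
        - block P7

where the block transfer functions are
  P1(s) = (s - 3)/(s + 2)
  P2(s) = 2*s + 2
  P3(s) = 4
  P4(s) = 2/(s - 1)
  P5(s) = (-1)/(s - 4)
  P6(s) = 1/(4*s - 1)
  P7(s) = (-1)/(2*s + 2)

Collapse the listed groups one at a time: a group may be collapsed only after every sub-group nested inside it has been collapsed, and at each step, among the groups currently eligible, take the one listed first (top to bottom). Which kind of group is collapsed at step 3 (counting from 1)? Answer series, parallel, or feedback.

Step 1. series reduction of P1, P2, P3
Step 2. sum the parallel branches P6, P7
Step 3. combine P4, P5, (P6+P7) in series
Step 4. collapse the loop ((P1*P2*P3) forward, (P4*P5*(P6+P7)) return)
So the answer for step 3 is series.

Therefore the answer is series.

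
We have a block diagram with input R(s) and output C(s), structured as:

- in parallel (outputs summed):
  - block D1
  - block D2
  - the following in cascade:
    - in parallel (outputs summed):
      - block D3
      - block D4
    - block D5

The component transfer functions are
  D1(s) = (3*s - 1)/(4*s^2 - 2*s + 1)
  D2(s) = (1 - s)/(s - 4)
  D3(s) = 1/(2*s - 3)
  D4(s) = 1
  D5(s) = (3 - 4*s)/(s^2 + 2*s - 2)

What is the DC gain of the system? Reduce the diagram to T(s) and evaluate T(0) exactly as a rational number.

The answer is -9/4.

Reasoning:
1. combine D3, D4 in parallel, giving (2*s - 2)/(2*s - 3)
2. multiply (D3+D4), D5 (series), giving (-8*s^2 + 14*s - 6)/(2*s^3 + s^2 - 10*s + 6)
3. parallel reduction of D1, D2, ((D3+D4)*D5), giving (-8*s^6 - 18*s^5 + 217*s^4 - 468*s^3 + 485*s^2 - 256*s + 54)/(8*s^6 - 32*s^5 - 40*s^4 + 205*s^3 - 202*s^2 + 94*s - 24)
That last expression is T(s); at s = 0 only the constant terms survive, so T(0) = 54/(-24) = -9/4.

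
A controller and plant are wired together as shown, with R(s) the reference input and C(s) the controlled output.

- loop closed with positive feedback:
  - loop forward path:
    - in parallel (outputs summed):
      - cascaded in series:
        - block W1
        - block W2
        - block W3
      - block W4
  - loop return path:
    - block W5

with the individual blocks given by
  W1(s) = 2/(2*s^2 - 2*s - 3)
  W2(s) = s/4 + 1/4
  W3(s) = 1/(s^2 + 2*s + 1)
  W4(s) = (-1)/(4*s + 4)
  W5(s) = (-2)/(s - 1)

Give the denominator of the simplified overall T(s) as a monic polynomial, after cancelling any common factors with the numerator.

Reducing step by step:

Step 1 - combine W1, W2, W3 in series; result 1/(4*s^3 - 10*s - 6)
Step 2 - parallel reduction of (W1*W2*W3), W4; result (-2*s^2 + 2*s + 5)/(8*s^3 - 20*s - 12)
Step 3 - collapse the loop (((W1*W2*W3)+W4) forward, W5 return); result (-2*s^3 + 4*s^2 + 3*s - 5)/(8*s^4 - 8*s^3 - 24*s^2 + 12*s + 22)
T(s) is the step-3 result (common factors already cancelled). Leading coefficient of the denominator: 8. Divide through by 8 for the monic polynomial.

Answer: s^4 - s^3 - 3*s^2 + 3*s/2 + 11/4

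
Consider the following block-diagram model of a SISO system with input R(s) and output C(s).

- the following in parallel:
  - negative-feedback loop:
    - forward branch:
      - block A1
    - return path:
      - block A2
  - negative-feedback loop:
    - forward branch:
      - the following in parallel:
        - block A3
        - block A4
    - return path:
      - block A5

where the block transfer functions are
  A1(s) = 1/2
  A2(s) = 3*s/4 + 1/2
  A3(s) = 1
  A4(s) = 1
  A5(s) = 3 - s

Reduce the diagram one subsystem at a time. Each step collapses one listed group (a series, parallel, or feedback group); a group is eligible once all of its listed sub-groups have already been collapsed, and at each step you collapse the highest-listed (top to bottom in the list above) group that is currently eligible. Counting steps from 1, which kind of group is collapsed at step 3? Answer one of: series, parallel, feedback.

Step 1. feedback reduction of A1, A2
Step 2. add A3, A4 (parallel)
Step 3. apply the feedback formula to (A3+A4), A5
Step 4. sum the parallel branches [A1/(1+A1*A2)], [(A3+A4)/(1+(A3+A4)*A5)]
So the answer for step 3 is feedback.

Final answer: feedback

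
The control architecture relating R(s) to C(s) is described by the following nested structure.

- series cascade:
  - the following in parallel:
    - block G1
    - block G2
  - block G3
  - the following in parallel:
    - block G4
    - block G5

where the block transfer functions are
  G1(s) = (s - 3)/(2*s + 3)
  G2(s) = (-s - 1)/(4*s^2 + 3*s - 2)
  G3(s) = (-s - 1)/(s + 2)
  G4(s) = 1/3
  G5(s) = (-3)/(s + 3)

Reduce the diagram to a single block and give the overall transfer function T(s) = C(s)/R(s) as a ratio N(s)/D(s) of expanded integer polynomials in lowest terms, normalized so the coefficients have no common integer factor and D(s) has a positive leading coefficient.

Step 1 - reduce the parallel group G1, G2 gives (4*s^3 - 11*s^2 - 16*s + 3)/(8*s^3 + 18*s^2 + 5*s - 6)
Step 2 - add G4, G5 (parallel) gives (s - 6)/(3*s + 9)
Step 3 - cascade (G1+G2), G3, (G4+G5), which is the overall transfer function T(s) = C(s)/R(s) in lowest terms

Answer: (-4*s^5 + 31*s^4 - 15*s^3 - 149*s^2 - 81*s + 18)/(24*s^5 + 174*s^4 + 429*s^3 + 381*s^2 - 108)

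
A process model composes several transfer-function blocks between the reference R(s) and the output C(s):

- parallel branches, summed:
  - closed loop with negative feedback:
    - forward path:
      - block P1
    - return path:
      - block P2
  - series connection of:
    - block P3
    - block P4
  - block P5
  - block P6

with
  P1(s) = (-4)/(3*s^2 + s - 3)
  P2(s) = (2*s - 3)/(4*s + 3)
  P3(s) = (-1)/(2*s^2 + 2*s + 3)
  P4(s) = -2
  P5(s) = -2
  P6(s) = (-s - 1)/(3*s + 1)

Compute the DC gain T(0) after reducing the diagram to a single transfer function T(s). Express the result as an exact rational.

The answer is -19/3.

Reasoning:
Step 1: close the feedback loop around P1, P2 = (-16*s - 12)/(12*s^3 + 13*s^2 - 17*s + 3)
Step 2: combine P3, P4 in series = 2/(2*s^2 + 2*s + 3)
Step 3: parallel reduction of [P1/(1+P1*P2)], (P3*P4), P5, P6 = (-168*s^6 - 422*s^5 - 370*s^4 - 259*s^3 - 66*s^2 - 124*s - 57)/(72*s^6 + 174*s^5 + 134*s^4 + 61*s^3 - 124*s^2 - 18*s + 9)
DC gain: substitute s = 0 into T(s) from step 3: T(0) = -57/9 = -19/3.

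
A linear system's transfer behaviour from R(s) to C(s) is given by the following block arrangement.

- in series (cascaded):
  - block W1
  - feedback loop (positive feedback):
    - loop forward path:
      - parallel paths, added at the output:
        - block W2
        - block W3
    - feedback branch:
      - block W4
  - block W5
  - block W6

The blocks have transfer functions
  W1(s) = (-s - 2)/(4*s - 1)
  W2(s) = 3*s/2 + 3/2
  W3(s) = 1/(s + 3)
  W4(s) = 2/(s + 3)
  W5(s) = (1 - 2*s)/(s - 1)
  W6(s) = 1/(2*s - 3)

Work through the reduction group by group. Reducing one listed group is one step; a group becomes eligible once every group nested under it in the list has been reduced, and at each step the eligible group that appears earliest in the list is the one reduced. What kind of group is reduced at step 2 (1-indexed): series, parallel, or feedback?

Reducing step by step:

(1) add W2, W3 (parallel)
(2) reduce the feedback loop with forward (W2+W3) and return W4
(3) combine W1, [(W2+W3)/(1-(W2+W3)*W4)], W5, W6 in series
The group at step 2 is a feedback group.

Answer: feedback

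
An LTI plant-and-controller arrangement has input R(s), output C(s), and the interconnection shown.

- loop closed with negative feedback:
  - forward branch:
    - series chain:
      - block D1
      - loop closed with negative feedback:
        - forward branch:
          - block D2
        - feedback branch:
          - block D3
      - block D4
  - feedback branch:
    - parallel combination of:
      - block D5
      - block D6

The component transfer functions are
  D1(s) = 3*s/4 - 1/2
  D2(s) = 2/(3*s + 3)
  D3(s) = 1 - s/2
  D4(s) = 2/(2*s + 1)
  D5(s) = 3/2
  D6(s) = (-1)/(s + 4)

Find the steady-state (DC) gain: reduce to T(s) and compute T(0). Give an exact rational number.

(1) apply the feedback formula to D2, D3, giving 2/(2*s + 5)
(2) series reduction of D1, [D2/(1+D2*D3)], D4, giving (3*s - 2)/(4*s^2 + 12*s + 5)
(3) add D5, D6 (parallel), giving (3*s + 10)/(2*s + 8)
(4) collapse the loop ((D1*[D2/(1+D2*D3)]*D4) forward, (D5+D6) return), giving (6*s^2 + 20*s - 16)/(8*s^3 + 65*s^2 + 130*s + 20)
That last expression is T(s); at s = 0 only the constant terms survive, so T(0) = -16/20 = -4/5.

Hence the answer: -4/5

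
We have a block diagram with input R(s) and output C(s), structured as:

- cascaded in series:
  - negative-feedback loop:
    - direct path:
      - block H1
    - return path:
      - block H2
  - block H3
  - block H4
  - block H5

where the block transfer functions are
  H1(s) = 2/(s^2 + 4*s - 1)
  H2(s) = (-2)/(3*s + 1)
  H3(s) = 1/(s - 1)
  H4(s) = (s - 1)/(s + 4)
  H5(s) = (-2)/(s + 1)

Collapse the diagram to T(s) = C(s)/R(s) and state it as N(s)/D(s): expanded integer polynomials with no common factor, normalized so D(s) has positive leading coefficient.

Answer: (-12*s - 4)/(3*s^5 + 28*s^4 + 78*s^3 + 52*s^2 - 21*s - 20)

Working:
(1) reduce the feedback loop with forward H1 and return H2; result (6*s + 2)/(3*s^3 + 13*s^2 + s - 5)
(2) multiply [H1/(1+H1*H2)], H3, H4, H5 (series): this yields T(s), and no further normalization is needed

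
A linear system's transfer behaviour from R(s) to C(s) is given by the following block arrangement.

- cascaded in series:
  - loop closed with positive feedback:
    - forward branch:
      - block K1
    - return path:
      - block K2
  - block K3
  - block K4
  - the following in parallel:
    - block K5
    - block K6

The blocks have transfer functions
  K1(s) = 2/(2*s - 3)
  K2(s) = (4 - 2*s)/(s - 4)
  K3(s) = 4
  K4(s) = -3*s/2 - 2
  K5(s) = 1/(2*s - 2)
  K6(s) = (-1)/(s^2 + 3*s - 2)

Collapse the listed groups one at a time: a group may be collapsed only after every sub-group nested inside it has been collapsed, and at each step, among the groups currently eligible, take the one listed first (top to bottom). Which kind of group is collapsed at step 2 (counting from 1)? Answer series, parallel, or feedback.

Step 1: apply the feedback formula to K1, K2
Step 2: add K5, K6 (parallel)
Step 3: series reduction of [K1/(1-K1*K2)], K3, K4, (K5+K6)
The group at step 2 is a parallel group.

Hence the answer: parallel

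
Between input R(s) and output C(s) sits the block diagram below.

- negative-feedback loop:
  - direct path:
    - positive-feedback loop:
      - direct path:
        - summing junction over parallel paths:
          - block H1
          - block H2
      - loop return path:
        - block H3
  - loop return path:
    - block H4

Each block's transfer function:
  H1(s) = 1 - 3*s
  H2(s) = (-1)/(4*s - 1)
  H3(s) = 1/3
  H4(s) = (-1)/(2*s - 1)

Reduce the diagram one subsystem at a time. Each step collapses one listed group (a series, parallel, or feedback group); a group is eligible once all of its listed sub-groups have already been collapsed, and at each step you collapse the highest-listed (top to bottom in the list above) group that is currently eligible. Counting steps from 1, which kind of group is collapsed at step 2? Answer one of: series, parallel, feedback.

Step 1 - parallel reduction of H1, H2
Step 2 - apply the feedback formula to (H1+H2), H3
Step 3 - close the feedback loop around [(H1+H2)/(1-(H1+H2)*H3)], H4
Step 2 collapses a feedback group.

Answer: feedback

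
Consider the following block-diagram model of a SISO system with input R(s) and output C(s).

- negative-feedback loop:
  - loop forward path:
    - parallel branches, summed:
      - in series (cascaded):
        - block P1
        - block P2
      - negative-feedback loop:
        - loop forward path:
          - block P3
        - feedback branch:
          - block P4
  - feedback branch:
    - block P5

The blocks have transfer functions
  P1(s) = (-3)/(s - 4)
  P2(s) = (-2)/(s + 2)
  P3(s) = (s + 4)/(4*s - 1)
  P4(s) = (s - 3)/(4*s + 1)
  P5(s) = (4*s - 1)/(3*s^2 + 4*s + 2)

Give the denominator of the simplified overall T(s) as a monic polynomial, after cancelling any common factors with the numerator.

Step 1: series reduction of P1, P2; result 6/(s^2 - 2*s - 8)
Step 2: close the feedback loop around P3, P4; result (4*s^2 + 17*s + 4)/(17*s^2 + s - 13)
Step 3: reduce the parallel group (P1*P2), [P3/(1+P3*P4)]; result (4*s^4 + 9*s^3 + 40*s^2 - 138*s - 110)/(17*s^4 - 33*s^3 - 151*s^2 + 18*s + 104)
Step 4: apply the feedback formula to ((P1*P2)+[P3/(1+P3*P4)]), P5; result (12*s^6 + 43*s^5 + 164*s^4 - 236*s^3 - 802*s^2 - 716*s - 220)/(51*s^6 - 15*s^5 - 519*s^4 - 465*s^3 - 510*s^2 + 150*s + 318)
That last expression is T(s), already simplified. Scaling its denominator by 1/51 (the reciprocal of the leading coefficient) yields the monic denominator.

Answer: s^6 - 5*s^5/17 - 173*s^4/17 - 155*s^3/17 - 10*s^2 + 50*s/17 + 106/17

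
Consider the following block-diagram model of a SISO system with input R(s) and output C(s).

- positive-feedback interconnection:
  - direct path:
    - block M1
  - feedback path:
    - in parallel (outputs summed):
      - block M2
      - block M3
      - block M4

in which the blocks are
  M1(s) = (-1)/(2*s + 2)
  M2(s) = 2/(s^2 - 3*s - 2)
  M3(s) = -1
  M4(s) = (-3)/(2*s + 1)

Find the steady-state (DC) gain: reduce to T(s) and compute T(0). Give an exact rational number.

Answer: 1/3

Working:
[1] sum the parallel branches M2, M3, M4: (-2*s^3 + 2*s^2 + 20*s + 10)/(2*s^3 - 5*s^2 - 7*s - 2)
[2] collapse the loop (M1 forward, (M2+M3+M4) return): (-2*s^3 + 5*s^2 + 7*s + 2)/(4*s^4 - 8*s^3 - 22*s^2 + 2*s + 6)
The step-2 result is T(s). Setting s = 0: T(0) = 2/6 = 1/3.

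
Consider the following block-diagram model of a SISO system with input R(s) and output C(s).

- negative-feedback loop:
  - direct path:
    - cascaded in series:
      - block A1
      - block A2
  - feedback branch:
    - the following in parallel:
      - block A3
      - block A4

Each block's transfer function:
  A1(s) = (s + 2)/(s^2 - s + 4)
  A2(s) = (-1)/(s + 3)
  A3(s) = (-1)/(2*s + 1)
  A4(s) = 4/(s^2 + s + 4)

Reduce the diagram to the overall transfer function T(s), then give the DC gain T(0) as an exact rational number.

(1) series reduction of A1, A2 = (-s - 2)/(s^3 + 2*s^2 + s + 12)
(2) parallel reduction of A3, A4 = (-s^2 + 7*s)/(2*s^3 + 3*s^2 + 9*s + 4)
(3) apply the feedback formula to (A1*A2), (A3+A4) = (-2*s^4 - 7*s^3 - 15*s^2 - 22*s - 8)/(2*s^6 + 7*s^5 + 17*s^4 + 50*s^3 + 48*s^2 + 98*s + 48)
Evaluating the step-3 result (the overall T(s)) at s = 0 gives T(0) = -8/48 = -1/6.

Final answer: -1/6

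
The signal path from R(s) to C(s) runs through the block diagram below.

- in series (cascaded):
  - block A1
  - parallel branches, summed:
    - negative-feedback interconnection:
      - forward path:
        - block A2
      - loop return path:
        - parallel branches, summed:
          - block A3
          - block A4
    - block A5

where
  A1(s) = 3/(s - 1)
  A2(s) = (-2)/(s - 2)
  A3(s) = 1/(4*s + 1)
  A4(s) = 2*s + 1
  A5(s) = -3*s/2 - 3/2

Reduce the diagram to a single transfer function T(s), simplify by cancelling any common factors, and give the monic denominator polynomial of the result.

1. sum the parallel branches A3, A4 -> (8*s^2 + 6*s + 2)/(4*s + 1)
2. collapse the loop (A2 forward, (A3+A4) return) -> (8*s + 2)/(12*s^2 + 19*s + 6)
3. combine [A2/(1+A2*(A3+A4))], A5 in parallel -> (-36*s^3 - 93*s^2 - 59*s - 14)/(24*s^2 + 38*s + 12)
4. multiply A1, ([A2/(1+A2*(A3+A4))]+A5) (series) -> (-108*s^3 - 279*s^2 - 177*s - 42)/(24*s^3 + 14*s^2 - 26*s - 12)
No further cancellation is possible in the step-4 result, so that is T(s). Its denominator becomes monic after dividing by the leading coefficient 24.

Therefore the answer is s^3 + 7*s^2/12 - 13*s/12 - 1/2.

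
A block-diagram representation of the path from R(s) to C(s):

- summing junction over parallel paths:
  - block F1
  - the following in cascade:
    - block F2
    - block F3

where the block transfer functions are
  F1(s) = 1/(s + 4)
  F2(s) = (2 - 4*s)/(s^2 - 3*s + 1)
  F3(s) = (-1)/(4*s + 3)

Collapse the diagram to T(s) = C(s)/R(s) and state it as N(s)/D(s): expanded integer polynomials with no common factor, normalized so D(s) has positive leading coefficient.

The answer is (4*s^3 - 5*s^2 + 9*s - 5)/(4*s^4 + 7*s^3 - 41*s^2 - 17*s + 12).

Reasoning:
Step 1: multiply F2, F3 (series) gives (4*s - 2)/(4*s^3 - 9*s^2 - 5*s + 3)
Step 2: reduce the parallel group F1, (F2*F3): this yields T(s), and no further normalization is needed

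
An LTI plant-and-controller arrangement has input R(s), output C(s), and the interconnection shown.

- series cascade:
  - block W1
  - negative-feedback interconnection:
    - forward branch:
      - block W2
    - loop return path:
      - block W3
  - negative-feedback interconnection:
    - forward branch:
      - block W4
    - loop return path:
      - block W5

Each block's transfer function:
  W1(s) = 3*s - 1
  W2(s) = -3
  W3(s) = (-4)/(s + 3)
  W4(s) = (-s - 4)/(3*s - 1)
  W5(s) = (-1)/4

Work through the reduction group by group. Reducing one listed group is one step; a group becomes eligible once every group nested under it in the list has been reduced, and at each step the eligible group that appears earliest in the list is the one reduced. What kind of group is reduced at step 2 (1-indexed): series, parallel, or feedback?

[1] collapse the loop (W2 forward, W3 return)
[2] collapse the loop (W4 forward, W5 return)
[3] cascade W1, [W2/(1+W2*W3)], [W4/(1+W4*W5)]
At step 2 the group reduced is feedback.

Hence the answer: feedback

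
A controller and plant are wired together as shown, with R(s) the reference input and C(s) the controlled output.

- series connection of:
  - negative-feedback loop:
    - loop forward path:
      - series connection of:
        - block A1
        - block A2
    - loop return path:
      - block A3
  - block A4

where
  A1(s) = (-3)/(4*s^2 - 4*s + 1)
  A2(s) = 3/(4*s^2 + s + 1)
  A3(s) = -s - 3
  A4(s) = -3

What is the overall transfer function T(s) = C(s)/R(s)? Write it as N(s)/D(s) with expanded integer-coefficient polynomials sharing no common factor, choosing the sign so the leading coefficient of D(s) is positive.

Answer: 27/(16*s^4 - 12*s^3 + 4*s^2 + 6*s + 28)

Working:
(1) cascade A1, A2: (-9)/(16*s^4 - 12*s^3 + 4*s^2 - 3*s + 1)
(2) apply the feedback formula to (A1*A2), A3: (-9)/(16*s^4 - 12*s^3 + 4*s^2 + 6*s + 28)
(3) combine [(A1*A2)/(1+(A1*A2)*A3)], A4 in series, which is the overall transfer function T(s) = C(s)/R(s) in lowest terms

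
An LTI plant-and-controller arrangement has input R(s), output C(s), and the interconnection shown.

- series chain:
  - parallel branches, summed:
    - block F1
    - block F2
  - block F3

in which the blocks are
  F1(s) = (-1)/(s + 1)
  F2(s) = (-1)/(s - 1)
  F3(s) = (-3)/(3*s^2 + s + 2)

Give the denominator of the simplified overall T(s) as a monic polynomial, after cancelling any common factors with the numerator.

Step 1 - reduce the parallel group F1, F2 gives (-2*s)/(s^2 - 1)
Step 2 - reduce the series chain (F1+F2), F3 gives (6*s)/(3*s^4 + s^3 - s^2 - s - 2)
Step 2 gives the fully reduced T(s), with no common factor left to cancel. The denominator's leading coefficient is 3, so divide each of its coefficients by 3 to get the monic form.

Answer: s^4 + s^3/3 - s^2/3 - s/3 - 2/3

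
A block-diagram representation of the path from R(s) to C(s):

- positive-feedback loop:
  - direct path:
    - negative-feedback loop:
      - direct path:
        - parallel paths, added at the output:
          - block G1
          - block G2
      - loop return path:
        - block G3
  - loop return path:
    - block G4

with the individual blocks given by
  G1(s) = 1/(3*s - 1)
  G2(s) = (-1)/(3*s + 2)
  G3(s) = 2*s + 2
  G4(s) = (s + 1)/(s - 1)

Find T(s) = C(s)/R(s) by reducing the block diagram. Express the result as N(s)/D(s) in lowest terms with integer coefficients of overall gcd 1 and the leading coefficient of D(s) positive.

First reduce the diagram to T(s).

Step 1 - combine G1, G2 in parallel -> 3/(9*s^2 + 3*s - 2)
Step 2 - reduce the feedback loop with forward (G1+G2) and return G3 -> 3/(9*s^2 + 9*s + 4)
Step 3 - close the feedback loop around [(G1+G2)/(1+(G1+G2)*G3)], G4, giving the overall T(s)

Answer: (3*s - 3)/(9*s^3 - 8*s - 7)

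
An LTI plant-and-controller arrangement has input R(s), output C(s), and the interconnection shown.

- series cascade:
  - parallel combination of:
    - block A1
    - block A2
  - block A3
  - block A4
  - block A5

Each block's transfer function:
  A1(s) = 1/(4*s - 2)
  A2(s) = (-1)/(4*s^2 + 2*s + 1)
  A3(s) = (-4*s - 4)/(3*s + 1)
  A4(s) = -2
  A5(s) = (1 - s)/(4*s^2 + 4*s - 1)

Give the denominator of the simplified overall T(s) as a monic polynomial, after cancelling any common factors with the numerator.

Answer: s^6 + 4*s^5/3 + s^4/12 - 5*s^3/24 - s^2/6 - s/96 + 1/96

Working:
(1) combine A1, A2 in parallel; result (4*s^2 - 2*s + 3)/(16*s^3 - 2)
(2) series reduction of (A1+A2), A3, A4, A5; result (-16*s^4 + 8*s^3 + 4*s^2 - 8*s + 12)/(96*s^6 + 128*s^5 + 8*s^4 - 20*s^3 - 16*s^2 - s + 1)
That last expression is T(s), already simplified. Scaling its denominator by 1/96 (the reciprocal of the leading coefficient) yields the monic denominator.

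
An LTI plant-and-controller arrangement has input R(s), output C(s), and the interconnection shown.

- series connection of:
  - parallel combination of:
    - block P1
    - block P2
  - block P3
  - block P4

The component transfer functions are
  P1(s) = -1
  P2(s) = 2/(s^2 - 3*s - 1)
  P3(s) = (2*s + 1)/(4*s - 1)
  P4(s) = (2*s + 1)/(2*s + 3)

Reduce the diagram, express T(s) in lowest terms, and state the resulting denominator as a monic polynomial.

First reduce the diagram to T(s).

(1) parallel reduction of P1, P2 gives (-s^2 + 3*s + 3)/(s^2 - 3*s - 1)
(2) cascade (P1+P2), P3, P4 gives (-4*s^4 + 8*s^3 + 23*s^2 + 15*s + 3)/(8*s^4 - 14*s^3 - 41*s^2 - s + 3)
Step 2 gives the fully reduced T(s), with no common factor left to cancel. The denominator's leading coefficient is 8, so divide each of its coefficients by 8 to get the monic form.

Answer: s^4 - 7*s^3/4 - 41*s^2/8 - s/8 + 3/8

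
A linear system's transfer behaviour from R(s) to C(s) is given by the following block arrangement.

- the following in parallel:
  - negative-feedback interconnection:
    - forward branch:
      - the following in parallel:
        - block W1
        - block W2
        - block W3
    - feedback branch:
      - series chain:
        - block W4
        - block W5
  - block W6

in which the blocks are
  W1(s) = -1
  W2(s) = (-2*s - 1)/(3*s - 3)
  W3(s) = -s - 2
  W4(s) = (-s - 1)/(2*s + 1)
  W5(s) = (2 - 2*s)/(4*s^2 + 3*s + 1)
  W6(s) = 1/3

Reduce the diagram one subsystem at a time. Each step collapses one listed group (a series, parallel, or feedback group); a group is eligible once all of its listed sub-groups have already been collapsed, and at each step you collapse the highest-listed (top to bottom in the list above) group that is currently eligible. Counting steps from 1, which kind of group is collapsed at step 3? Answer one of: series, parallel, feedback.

Step 1 - combine W1, W2, W3 in parallel
Step 2 - multiply W4, W5 (series)
Step 3 - close the feedback loop around (W1+W2+W3), (W4*W5)
Step 4 - parallel reduction of [(W1+W2+W3)/(1+(W1+W2+W3)*(W4*W5))], W6
Step 3: feedback.

Answer: feedback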